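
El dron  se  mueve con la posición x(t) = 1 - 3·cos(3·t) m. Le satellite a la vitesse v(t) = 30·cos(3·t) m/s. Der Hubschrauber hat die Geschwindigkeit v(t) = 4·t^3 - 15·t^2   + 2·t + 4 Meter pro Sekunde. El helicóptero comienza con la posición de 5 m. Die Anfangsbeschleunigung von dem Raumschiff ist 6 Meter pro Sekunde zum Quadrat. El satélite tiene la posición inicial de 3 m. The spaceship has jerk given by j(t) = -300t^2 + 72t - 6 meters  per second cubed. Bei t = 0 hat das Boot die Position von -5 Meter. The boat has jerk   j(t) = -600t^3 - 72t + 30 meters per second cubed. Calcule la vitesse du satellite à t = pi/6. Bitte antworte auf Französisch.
Nous avons la vitesse v(t) = 30·cos(3·t). En substituant t = pi/6: v(pi/6) = 0.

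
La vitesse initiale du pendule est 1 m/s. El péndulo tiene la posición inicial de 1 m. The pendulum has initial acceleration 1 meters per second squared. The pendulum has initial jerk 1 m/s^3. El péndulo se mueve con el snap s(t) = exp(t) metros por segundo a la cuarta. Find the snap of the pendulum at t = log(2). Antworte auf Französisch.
En utilisant s(t) = exp(t) et en substituant t = log(2), nous trouvons s = 2.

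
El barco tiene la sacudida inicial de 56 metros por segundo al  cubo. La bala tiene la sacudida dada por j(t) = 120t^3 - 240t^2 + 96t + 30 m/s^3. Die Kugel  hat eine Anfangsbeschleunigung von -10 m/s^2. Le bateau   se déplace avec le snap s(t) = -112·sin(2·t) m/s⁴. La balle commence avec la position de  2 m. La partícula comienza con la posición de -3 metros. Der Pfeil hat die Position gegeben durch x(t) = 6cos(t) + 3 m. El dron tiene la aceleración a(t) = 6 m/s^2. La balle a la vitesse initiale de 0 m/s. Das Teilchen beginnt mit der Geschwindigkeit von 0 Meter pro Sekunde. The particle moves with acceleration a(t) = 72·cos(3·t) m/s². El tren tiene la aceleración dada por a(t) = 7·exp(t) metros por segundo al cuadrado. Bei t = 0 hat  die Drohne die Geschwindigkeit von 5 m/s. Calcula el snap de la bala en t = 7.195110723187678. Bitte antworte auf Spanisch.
Debemos derivar nuestra ecuación de la sacudida j(t) = 120·t^3 - 240·t^2 + 96·t + 30 1 vez. La derivada de la sacudida da el snap: s(t) = 360·t^2 - 480·t + 96. Tenemos el snap s(t) = 360·t^2 - 480·t + 96. Sustituyendo t = 7.195110723187678: s(7.195110723187678) = 15279.4094476848.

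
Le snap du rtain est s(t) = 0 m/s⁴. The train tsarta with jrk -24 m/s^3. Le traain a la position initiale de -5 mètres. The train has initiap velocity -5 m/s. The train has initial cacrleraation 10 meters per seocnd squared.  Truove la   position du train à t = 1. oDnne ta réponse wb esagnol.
Necesitamos integrar nuestra ecuación del snap s(t) = 0 4 veces. Integrando el snap y usando la condición inicial j(0) = -24, obtenemos j(t) = -24. Integrando la sacudida y usando la condición inicial a(0) = 10, obtenemos a(t) = 10 - 24·t. La antiderivada de la aceleración, con v(0) = -5, da la velocidad: v(t) = -12·t^2 + 10·t - 5. La integral de la velocidad, con x(0) = -5, da la posición: x(t) = -4·t^3 + 5·t^2 - 5·t - 5. Tenemos la posición x(t) = -4·t^3 + 5·t^2 - 5·t - 5. Sustituyendo t = 1: x(1) = -9.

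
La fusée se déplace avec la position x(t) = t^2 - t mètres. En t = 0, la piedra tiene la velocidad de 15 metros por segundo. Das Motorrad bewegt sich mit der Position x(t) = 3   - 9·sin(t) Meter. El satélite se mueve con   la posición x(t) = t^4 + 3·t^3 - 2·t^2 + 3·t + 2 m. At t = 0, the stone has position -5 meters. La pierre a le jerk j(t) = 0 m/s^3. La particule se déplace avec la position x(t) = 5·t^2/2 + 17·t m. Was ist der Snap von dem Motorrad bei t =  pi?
Wir müssen unsere Gleichung für die Position x(t) = 3 - 9·sin(t) 4-mal ableiten. Die Ableitung von der Position ergibt die Geschwindigkeit: v(t) = -9·cos(t). Mit d/dt von v(t) finden wir a(t) = 9·sin(t). Mit d/dt von a(t) finden wir j(t) = 9·cos(t). Die Ableitung von dem Ruck ergibt den Snap: s(t) = -9·sin(t). Mit s(t) = -9·sin(t) und Einsetzen von t = pi, finden wir s = 0.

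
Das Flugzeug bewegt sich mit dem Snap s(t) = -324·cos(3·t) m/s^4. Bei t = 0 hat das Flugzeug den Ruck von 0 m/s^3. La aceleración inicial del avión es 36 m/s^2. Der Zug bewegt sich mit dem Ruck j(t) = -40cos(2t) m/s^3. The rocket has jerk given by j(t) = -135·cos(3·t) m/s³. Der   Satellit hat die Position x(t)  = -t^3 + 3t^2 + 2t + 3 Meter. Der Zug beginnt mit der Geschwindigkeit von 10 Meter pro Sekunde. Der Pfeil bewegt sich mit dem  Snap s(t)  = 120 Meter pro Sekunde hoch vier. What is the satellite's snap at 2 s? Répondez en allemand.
Um dies zu lösen, müssen wir 4 Ableitungen unserer Gleichung für die Position x(t) = -t^3 + 3·t^2 + 2·t + 3 nehmen. Mit d/dt von x(t) finden wir v(t) = -3·t^2 + 6·t + 2. Durch Ableiten von der Geschwindigkeit erhalten wir die Beschleunigung: a(t) = 6 - 6·t. Die Ableitung von der Beschleunigung ergibt den Ruck: j(t) = -6. Die Ableitung von dem Ruck ergibt den Snap: s(t) = 0. Mit s(t) = 0 und Einsetzen von t = 2, finden wir s = 0.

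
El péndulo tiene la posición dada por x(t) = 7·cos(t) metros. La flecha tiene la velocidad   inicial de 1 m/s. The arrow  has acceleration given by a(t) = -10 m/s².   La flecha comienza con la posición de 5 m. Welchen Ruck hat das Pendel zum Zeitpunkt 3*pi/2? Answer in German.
Um dies zu lösen, müssen wir 3 Ableitungen unserer Gleichung für die Position x(t) = 7·cos(t) nehmen. Mit d/dt von x(t) finden wir v(t) = -7·sin(t). Durch Ableiten von der Geschwindigkeit erhalten wir die Beschleunigung: a(t) = -7·cos(t). Durch Ableiten von der Beschleunigung erhalten wir den Ruck: j(t) = 7·sin(t). Mit j(t) = 7·sin(t) und Einsetzen von t = 3*pi/2, finden wir j = -7.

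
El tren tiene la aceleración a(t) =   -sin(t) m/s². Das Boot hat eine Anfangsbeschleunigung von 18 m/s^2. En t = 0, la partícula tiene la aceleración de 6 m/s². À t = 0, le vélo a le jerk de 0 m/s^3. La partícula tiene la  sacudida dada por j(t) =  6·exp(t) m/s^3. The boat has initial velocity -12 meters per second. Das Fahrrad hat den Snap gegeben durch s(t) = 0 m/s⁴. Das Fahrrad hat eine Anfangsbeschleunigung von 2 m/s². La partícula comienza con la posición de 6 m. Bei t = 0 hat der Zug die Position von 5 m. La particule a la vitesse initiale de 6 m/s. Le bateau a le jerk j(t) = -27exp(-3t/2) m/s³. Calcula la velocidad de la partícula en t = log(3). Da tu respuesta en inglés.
To find the answer, we compute 2 integrals of j(t) = 6·exp(t). The integral of jerk is acceleration. Using a(0) = 6, we get a(t) = 6·exp(t). Integrating acceleration and using the initial condition v(0) = 6, we get v(t) = 6·exp(t). From the given velocity equation v(t) = 6·exp(t), we substitute t = log(3) to get v = 18.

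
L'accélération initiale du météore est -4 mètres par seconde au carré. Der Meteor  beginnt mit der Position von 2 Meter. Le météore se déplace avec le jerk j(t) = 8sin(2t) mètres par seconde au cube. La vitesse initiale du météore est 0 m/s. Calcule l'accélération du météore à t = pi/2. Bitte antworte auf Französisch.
Pour résoudre ceci, nous devons prendre 1 primitive de notre équation du jerk j(t) = 8·sin(2·t). En intégrant le jerk et en utilisant la condition initiale a(0) = -4, nous obtenons a(t) = -4·cos(2·t). Nous avons l'accélération a(t) = -4·cos(2·t). En substituant t = pi/2: a(pi/2) = 4.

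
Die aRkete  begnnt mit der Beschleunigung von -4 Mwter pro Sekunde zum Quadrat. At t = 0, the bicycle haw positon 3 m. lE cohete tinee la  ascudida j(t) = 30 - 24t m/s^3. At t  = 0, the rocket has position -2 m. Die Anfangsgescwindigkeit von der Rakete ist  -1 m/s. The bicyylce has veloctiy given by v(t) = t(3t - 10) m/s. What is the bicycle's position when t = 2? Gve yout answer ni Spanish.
Para resolver esto, necesitamos tomar 1 integral de nuestra ecuación de la velocidad v(t) = t·(3·t - 10). La integral de la velocidad es la posición. Usando x(0) = 3, obtenemos x(t) = t^3 - 5·t^2 + 3. De la ecuación de la posición x(t) = t^3 - 5·t^2 + 3, sustituimos t = 2 para obtener x = -9.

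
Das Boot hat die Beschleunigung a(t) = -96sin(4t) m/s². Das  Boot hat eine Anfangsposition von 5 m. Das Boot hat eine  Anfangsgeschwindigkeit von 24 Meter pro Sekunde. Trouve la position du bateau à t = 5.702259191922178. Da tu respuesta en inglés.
We must find the integral of our acceleration equation a(t) = -96·sin(4·t) 2 times. Integrating acceleration and using the initial condition v(0) = 24, we get v(t) = 24·cos(4·t). Taking ∫v(t)dt and applying x(0) = 5, we find x(t) = 6·sin(4·t) + 5. From the given position equation x(t) = 6·sin(4·t) + 5, we substitute t = 5.702259191922178 to get x = 0.621779116277192.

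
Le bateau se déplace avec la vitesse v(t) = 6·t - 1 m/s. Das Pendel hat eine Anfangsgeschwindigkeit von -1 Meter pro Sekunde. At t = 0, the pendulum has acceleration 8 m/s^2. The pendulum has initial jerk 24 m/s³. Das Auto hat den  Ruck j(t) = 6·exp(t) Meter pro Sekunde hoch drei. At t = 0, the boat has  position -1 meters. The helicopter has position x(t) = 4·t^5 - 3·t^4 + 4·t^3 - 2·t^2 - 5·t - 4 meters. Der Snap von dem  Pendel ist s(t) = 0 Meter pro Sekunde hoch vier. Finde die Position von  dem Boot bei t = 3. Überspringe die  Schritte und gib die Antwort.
Die Antwort ist 23.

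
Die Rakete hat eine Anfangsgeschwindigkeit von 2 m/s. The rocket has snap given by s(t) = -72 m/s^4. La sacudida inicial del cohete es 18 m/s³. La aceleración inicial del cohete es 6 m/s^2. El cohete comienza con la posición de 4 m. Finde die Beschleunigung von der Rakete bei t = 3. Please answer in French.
En partant du snap s(t) = -72, nous prenons 2 intégrales. En intégrant le snap et en utilisant la condition initiale j(0) = 18, nous obtenons j(t) = 18 - 72·t. La primitive du jerk est l'accélération. En utilisant a(0) = 6, nous obtenons a(t) = -36·t^2 + 18·t + 6. En utilisant a(t) = -36·t^2 + 18·t + 6 et en substituant t = 3, nous trouvons a = -264.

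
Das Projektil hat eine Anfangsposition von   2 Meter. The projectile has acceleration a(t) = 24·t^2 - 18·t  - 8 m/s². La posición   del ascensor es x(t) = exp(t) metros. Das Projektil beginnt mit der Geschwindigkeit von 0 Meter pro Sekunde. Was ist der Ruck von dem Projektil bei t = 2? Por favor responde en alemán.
Um dies zu lösen, müssen wir 1 Ableitung unserer Gleichung für die Beschleunigung a(t) = 24·t^2 - 18·t - 8 nehmen. Mit d/dt von a(t) finden wir j(t) = 48·t - 18. Aus der Gleichung für den Ruck j(t) = 48·t - 18, setzen wir t = 2 ein und erhalten j = 78.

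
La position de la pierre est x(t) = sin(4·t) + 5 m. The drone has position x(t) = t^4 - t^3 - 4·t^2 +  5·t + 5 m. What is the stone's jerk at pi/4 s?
We must differentiate our position equation x(t) = sin(4·t) + 5 3 times. Differentiating position, we get velocity: v(t) = 4·cos(4·t). Taking d/dt of v(t), we find a(t) = -16·sin(4·t). The derivative of acceleration gives jerk: j(t) = -64·cos(4·t). Using j(t) = -64·cos(4·t) and substituting t = pi/4, we find j = 64.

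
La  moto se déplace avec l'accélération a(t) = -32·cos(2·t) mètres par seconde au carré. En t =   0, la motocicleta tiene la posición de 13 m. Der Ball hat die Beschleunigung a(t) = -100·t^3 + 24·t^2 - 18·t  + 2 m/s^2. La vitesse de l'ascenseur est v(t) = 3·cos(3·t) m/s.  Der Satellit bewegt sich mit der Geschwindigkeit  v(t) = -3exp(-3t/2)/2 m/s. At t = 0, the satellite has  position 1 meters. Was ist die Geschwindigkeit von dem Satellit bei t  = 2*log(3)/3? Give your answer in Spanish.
Tenemos la velocidad v(t) = -3·exp(-3·t/2)/2. Sustituyendo t = 2*log(3)/3: v(2*log(3)/3) = -1/2.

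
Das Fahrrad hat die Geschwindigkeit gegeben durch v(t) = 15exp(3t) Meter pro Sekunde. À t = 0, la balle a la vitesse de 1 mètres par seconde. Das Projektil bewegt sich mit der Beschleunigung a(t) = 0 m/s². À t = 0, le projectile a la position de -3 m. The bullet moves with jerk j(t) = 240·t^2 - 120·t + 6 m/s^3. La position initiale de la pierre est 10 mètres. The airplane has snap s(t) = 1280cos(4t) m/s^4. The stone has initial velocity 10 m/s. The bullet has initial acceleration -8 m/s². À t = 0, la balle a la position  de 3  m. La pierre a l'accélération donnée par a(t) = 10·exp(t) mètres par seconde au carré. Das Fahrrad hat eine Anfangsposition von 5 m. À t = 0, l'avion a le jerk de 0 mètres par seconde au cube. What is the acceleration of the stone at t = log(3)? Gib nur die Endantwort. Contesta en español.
La aceleración en t = log(3) es a = 30.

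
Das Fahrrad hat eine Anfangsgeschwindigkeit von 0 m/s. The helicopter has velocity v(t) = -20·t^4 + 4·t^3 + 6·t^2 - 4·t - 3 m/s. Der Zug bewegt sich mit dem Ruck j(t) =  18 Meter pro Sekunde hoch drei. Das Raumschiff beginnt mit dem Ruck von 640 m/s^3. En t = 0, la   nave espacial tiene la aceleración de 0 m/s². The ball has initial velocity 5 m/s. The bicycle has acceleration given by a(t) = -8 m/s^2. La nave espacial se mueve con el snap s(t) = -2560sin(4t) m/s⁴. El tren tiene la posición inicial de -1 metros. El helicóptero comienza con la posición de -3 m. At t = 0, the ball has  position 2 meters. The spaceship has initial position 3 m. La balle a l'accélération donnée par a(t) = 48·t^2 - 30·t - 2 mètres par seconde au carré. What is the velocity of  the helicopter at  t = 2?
From the given velocity equation v(t) = -20·t^4 + 4·t^3 + 6·t^2 - 4·t - 3, we substitute t = 2 to get v = -275.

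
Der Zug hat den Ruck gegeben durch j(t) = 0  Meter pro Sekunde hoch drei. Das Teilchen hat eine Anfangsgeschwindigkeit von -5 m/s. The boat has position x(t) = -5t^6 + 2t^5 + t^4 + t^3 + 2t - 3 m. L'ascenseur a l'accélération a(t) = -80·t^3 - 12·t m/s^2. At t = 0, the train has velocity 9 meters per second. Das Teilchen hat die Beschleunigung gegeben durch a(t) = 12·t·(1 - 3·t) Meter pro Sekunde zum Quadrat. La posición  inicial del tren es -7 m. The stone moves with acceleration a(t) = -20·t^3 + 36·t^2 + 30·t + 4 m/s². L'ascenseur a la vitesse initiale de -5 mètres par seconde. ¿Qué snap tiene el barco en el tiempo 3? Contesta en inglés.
Starting from position x(t) = -5·t^6 + 2·t^5 + t^4 + t^3 + 2·t - 3, we take 4 derivatives. Differentiating position, we get velocity: v(t) = -30·t^5 + 10·t^4 + 4·t^3 + 3·t^2 + 2. The derivative of velocity gives acceleration: a(t) = -150·t^4 + 40·t^3 + 12·t^2 + 6·t. Differentiating acceleration, we get jerk: j(t) = -600·t^3 + 120·t^2 + 24·t + 6. Differentiating jerk, we get snap: s(t) = -1800·t^2 + 240·t + 24. From the given snap equation s(t) = -1800·t^2 + 240·t + 24, we substitute t = 3 to get s = -15456.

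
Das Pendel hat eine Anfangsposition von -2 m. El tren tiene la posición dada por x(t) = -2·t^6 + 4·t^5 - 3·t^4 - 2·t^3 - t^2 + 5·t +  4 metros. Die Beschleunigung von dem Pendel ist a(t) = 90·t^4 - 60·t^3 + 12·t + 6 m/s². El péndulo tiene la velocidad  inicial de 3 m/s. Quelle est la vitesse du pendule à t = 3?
Pour résoudre ceci, nous devons prendre 1 primitive de notre équation de l'accélération a(t) = 90·t^4 - 60·t^3 + 12·t + 6. L'intégrale de l'accélération, avec v(0) = 3, donne la vitesse: v(t) = 18·t^5 - 15·t^4 + 6·t^2 + 6·t + 3. De l'équation de la vitesse v(t) = 18·t^5 - 15·t^4 + 6·t^2 + 6·t + 3, nous substituons t = 3 pour obtenir v = 3234.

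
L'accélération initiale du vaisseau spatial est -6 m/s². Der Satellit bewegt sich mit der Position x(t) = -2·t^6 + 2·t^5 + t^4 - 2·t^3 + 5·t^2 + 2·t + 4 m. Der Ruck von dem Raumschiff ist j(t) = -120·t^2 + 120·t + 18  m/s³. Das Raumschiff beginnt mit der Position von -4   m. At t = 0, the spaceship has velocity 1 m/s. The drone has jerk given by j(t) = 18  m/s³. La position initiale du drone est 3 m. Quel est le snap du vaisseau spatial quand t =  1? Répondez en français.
Nous devons dériver notre équation du jerk j(t) = -120·t^2 + 120·t + 18 1 fois. La dérivée du jerk donne le snap: s(t) = 120 - 240·t. De l'équation du snap s(t) = 120 - 240·t, nous substituons t = 1 pour obtenir s = -120.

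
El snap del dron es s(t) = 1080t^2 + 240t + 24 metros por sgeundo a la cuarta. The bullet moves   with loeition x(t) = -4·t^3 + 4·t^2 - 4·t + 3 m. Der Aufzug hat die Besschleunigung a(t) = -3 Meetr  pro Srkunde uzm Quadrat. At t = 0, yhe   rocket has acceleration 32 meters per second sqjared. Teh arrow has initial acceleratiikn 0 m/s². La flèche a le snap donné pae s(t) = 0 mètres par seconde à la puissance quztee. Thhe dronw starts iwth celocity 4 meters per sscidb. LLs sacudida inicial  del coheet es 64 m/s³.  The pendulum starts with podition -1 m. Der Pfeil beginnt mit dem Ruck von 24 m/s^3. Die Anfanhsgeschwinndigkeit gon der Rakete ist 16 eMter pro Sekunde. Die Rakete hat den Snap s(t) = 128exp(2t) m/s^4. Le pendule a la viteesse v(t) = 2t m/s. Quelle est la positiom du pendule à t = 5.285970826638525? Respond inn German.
Wir müssen unsere Gleichung für die Geschwindigkeit v(t) = 2·t 1-mal integrieren. Mit ∫v(t)dt und Anwendung von x(0) = -1, finden wir x(t) = t^2 - 1. Wir haben die Position x(t) = t^2 - 1. Durch Einsetzen von t = 5.285970826638525: x(5.285970826638525) = 26.9414875800736.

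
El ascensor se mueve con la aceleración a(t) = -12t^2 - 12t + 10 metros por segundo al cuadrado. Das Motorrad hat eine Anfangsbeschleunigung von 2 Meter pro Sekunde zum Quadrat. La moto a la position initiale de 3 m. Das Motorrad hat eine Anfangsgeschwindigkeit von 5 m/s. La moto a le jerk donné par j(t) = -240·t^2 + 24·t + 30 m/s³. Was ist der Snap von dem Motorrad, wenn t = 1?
Um dies zu lösen, müssen wir 1 Ableitung unserer Gleichung für den Ruck j(t) = -240·t^2 + 24·t + 30 nehmen. Die Ableitung von dem Ruck ergibt den Snap: s(t) = 24 - 480·t. Aus der Gleichung für den Snap s(t) = 24 - 480·t, setzen wir t = 1 ein und erhalten s = -456.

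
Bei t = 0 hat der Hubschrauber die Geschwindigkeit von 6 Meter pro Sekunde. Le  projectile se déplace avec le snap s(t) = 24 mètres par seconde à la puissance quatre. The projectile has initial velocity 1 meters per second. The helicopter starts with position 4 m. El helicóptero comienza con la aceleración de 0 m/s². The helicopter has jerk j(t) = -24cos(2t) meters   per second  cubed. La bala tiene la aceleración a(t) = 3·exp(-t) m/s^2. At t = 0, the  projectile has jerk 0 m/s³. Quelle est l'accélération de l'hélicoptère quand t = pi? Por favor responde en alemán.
Wir müssen die Stammfunktion unserer Gleichung für den Ruck j(t) = -24·cos(2·t) 1-mal finden. Das Integral von dem Ruck ist die Beschleunigung. Mit a(0) = 0 erhalten wir a(t) = -12·sin(2·t). Wir haben die Beschleunigung a(t) = -12·sin(2·t). Durch Einsetzen von t = pi: a(pi) = 0.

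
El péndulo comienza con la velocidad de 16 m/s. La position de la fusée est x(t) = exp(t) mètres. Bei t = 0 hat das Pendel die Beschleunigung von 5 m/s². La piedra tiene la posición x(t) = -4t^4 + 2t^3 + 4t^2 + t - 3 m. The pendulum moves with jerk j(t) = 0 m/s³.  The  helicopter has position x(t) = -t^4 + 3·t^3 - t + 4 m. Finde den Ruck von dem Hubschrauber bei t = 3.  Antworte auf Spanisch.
Para resolver esto, necesitamos tomar 3 derivadas de nuestra ecuación de la posición x(t) = -t^4 + 3·t^3 - t + 4. Derivando la posición, obtenemos la velocidad: v(t) = -4·t^3 + 9·t^2 - 1. Tomando d/dt de v(t), encontramos a(t) = -12·t^2 + 18·t. La derivada de la aceleración da la sacudida: j(t) = 18 - 24·t. De la ecuación de la sacudida j(t) = 18 - 24·t, sustituimos t = 3 para obtener j = -54.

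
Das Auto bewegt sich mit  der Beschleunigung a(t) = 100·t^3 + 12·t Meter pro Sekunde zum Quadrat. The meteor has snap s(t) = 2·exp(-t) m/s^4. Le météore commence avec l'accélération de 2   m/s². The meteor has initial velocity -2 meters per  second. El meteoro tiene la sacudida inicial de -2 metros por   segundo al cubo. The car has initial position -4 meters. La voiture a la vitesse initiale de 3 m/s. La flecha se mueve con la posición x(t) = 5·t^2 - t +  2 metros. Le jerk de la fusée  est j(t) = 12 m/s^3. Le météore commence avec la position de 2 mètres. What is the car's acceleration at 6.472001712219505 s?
From the given acceleration equation a(t) = 100·t^3 + 12·t, we substitute t = 6.472001712219505 to get a = 27186.8121411629.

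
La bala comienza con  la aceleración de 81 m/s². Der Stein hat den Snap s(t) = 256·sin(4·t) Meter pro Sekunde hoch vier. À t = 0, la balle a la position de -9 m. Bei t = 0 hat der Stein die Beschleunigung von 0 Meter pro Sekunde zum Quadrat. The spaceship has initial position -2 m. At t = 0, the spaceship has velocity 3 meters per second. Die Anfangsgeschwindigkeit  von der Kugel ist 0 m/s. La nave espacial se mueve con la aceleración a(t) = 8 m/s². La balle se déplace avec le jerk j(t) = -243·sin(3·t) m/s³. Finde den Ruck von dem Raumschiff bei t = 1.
Ausgehend von der Beschleunigung a(t) = 8, nehmen wir 1 Ableitung. Durch Ableiten von der Beschleunigung erhalten wir den Ruck: j(t) = 0. Mit j(t) = 0 und Einsetzen von t = 1, finden wir j = 0.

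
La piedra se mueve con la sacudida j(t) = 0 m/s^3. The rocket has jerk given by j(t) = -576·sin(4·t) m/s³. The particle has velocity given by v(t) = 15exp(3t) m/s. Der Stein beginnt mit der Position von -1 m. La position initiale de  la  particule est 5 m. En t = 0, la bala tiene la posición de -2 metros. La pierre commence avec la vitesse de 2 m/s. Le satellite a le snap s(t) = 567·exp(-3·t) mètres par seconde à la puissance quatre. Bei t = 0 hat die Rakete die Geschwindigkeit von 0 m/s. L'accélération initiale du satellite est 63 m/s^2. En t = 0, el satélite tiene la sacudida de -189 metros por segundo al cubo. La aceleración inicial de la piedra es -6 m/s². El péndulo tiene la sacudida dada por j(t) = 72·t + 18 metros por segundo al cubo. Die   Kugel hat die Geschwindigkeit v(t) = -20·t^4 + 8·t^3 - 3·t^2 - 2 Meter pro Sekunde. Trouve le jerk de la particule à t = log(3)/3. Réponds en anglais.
Starting from velocity v(t) = 15·exp(3·t), we take 2 derivatives. Differentiating velocity, we get acceleration: a(t) = 45·exp(3·t). Differentiating acceleration, we get jerk: j(t) = 135·exp(3·t). We have jerk j(t) = 135·exp(3·t). Substituting t = log(3)/3: j(log(3)/3) = 405.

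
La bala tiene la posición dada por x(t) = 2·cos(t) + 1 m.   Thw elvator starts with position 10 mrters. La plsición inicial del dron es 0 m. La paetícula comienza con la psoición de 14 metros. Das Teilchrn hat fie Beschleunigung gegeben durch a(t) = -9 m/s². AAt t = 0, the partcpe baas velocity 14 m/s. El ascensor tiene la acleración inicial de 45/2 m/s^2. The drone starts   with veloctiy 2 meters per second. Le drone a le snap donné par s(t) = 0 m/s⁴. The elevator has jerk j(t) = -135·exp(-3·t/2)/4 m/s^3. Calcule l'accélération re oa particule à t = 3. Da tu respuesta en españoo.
Tenemos la aceleración a(t) = -9. Sustituyendo t = 3: a(3) = -9.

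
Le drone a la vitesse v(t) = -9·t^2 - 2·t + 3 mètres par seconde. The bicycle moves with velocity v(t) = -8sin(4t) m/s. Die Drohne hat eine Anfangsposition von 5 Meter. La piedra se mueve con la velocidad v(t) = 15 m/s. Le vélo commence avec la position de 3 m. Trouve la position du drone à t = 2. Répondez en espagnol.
Necesitamos integrar nuestra ecuación de la velocidad v(t) = -9·t^2 - 2·t + 3 1 vez. La antiderivada de la velocidad, con x(0) = 5, da la posición: x(t) = -3·t^3 - t^2 + 3·t + 5. Usando x(t) = -3·t^3 - t^2 + 3·t + 5 y sustituyendo t = 2, encontramos x = -17.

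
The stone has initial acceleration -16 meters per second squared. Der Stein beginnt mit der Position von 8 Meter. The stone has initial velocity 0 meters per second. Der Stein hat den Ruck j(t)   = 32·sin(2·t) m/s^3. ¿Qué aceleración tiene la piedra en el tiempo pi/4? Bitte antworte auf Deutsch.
Wir müssen unsere Gleichung für den Ruck j(t) = 32·sin(2·t) 1-mal integrieren. Die Stammfunktion von dem Ruck ist die Beschleunigung. Mit a(0) = -16 erhalten wir a(t) = -16·cos(2·t). Mit a(t) = -16·cos(2·t) und Einsetzen von t = pi/4, finden wir a = 0.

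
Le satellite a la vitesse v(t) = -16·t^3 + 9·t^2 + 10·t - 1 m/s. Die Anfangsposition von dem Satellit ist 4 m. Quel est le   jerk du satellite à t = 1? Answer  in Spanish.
Debemos derivar nuestra ecuación de la velocidad v(t) = -16·t^3 + 9·t^2 + 10·t - 1 2 veces. Tomando d/dt de v(t), encontramos a(t) = -48·t^2 + 18·t + 10. Tomando d/dt de a(t), encontramos j(t) = 18 - 96·t. Usando j(t) = 18 - 96·t y sustituyendo t = 1, encontramos j = -78.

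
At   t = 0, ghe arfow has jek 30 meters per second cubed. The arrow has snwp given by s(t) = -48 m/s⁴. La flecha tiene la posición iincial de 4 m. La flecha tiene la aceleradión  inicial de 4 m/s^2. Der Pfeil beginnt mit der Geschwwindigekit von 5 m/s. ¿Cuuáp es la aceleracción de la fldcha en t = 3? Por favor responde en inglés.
To solve this, we need to take 2 antiderivatives of our snap equation s(t) = -48. The integral of snap is jerk. Using j(0) = 30, we get j(t) = 30 - 48·t. Finding the integral of j(t) and using a(0) = 4: a(t) = -24·t^2 + 30·t + 4. From the given acceleration equation a(t) = -24·t^2 + 30·t + 4, we substitute t = 3 to get a = -122.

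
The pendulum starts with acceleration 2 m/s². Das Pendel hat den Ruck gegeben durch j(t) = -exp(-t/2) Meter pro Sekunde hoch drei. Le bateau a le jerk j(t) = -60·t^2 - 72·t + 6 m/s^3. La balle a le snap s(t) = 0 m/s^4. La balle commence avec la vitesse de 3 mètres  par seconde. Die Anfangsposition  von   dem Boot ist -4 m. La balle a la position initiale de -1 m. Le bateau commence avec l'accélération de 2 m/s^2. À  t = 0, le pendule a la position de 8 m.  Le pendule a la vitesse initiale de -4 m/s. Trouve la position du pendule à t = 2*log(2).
Pour résoudre ceci, nous devons prendre 3 intégrales de notre équation du jerk j(t) = -exp(-t/2). En intégrant le jerk et en utilisant la condition initiale a(0) = 2, nous obtenons a(t) = 2·exp(-t/2). En prenant ∫a(t)dt et en appliquant v(0) = -4, nous trouvons v(t) = -4·exp(-t/2). L'intégrale de la vitesse, avec x(0) = 8, donne la position: x(t) = 8·exp(-t/2). Nous avons la position x(t) = 8·exp(-t/2). En substituant t = 2*log(2): x(2*log(2)) = 4.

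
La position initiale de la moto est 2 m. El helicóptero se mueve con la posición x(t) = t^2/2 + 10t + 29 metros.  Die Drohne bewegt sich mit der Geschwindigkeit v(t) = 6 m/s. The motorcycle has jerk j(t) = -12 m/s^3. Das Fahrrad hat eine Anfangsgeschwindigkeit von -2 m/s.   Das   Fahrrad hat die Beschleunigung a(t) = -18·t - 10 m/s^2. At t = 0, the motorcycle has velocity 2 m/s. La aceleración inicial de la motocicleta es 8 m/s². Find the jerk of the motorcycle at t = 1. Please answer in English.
From the given jerk equation j(t) = -12, we substitute t = 1 to get j = -12.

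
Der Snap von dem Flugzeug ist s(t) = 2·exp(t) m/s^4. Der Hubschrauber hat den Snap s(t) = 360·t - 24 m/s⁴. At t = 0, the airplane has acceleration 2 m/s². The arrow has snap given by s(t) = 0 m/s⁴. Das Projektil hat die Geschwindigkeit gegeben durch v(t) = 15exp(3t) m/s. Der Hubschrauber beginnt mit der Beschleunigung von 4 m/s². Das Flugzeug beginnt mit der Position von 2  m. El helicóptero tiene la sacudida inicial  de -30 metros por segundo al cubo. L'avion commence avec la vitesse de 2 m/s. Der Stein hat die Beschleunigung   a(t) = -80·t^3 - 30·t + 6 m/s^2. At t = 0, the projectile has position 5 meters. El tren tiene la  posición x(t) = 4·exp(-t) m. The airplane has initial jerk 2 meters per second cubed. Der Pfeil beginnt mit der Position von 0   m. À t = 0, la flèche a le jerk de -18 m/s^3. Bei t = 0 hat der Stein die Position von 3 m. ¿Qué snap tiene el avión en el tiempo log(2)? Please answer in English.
We have snap s(t) = 2·exp(t). Substituting t = log(2): s(log(2)) = 4.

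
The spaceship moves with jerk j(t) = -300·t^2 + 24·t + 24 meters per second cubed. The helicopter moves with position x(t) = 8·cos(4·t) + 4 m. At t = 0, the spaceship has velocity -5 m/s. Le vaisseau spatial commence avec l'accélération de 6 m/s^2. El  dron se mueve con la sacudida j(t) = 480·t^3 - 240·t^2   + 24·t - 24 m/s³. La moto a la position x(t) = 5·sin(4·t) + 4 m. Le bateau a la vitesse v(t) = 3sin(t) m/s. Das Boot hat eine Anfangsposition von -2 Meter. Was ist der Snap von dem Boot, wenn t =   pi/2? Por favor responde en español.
Debemos derivar nuestra ecuación de la velocidad v(t) = 3·sin(t) 3 veces. La derivada de la velocidad da la aceleración: a(t) = 3·cos(t). Derivando la aceleración, obtenemos la sacudida: j(t) = -3·sin(t). La derivada de la sacudida da el snap: s(t) = -3·cos(t). Usando s(t) = -3·cos(t) y sustituyendo t = pi/2, encontramos s = 0.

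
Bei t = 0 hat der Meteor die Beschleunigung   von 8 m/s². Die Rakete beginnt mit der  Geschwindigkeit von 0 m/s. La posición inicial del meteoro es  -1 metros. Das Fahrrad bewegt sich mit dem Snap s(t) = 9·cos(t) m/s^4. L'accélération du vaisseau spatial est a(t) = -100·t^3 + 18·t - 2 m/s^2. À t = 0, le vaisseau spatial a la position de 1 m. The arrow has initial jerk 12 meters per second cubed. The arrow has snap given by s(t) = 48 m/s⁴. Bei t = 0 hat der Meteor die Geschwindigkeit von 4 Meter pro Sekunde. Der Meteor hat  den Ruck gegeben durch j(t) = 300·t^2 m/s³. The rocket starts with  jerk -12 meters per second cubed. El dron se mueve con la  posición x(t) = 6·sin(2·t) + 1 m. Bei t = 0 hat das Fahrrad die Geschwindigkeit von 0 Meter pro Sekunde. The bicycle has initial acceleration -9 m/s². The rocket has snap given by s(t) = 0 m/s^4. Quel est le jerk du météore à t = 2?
Nous avons le jerk j(t) = 300·t^2. En substituant t = 2: j(2) = 1200.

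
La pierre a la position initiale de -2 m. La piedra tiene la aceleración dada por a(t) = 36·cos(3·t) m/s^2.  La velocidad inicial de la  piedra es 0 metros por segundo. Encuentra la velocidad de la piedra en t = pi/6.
Partiendo de la aceleración a(t) = 36·cos(3·t), tomamos 1 integral. La antiderivada de la aceleración es la velocidad. Usando v(0) = 0, obtenemos v(t) = 12·sin(3·t). De la ecuación de la velocidad v(t) = 12·sin(3·t), sustituimos t = pi/6 para obtener v = 12.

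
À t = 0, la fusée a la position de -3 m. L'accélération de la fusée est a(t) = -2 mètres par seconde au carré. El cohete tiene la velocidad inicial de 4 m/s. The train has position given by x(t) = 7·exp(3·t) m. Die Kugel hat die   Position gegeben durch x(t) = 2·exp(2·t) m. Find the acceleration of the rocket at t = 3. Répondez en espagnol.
Usando a(t) = -2 y sustituyendo t = 3, encontramos a = -2.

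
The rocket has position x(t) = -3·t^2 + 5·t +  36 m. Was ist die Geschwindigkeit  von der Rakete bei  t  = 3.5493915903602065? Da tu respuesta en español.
Para resolver esto, necesitamos tomar 1 derivada de nuestra ecuación de la posición x(t) = -3·t^2 + 5·t + 36. Tomando d/dt de x(t), encontramos v(t) = 5 - 6·t. Tenemos la velocidad v(t) = 5 - 6·t. Sustituyendo t = 3.5493915903602065: v(3.5493915903602065) = -16.2963495421612.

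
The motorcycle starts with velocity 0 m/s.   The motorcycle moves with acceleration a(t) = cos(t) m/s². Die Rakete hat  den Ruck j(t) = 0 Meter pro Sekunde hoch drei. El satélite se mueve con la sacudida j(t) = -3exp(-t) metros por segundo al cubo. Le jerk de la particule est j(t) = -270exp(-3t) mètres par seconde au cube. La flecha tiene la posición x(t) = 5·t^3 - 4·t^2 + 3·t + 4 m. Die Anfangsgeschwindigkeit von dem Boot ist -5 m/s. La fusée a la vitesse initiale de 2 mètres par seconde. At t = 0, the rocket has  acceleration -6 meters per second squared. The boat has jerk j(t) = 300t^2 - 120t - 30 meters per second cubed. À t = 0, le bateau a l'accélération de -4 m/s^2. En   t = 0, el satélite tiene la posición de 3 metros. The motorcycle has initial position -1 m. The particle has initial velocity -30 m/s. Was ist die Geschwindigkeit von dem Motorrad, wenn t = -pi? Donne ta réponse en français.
En partant de l'accélération a(t) = cos(t), nous prenons 1 primitive. La primitive de l'accélération est la vitesse. En utilisant v(0) = 0, nous obtenons v(t) = sin(t). Nous avons la vitesse v(t) = sin(t). En substituant t = -pi: v(-pi) = 0.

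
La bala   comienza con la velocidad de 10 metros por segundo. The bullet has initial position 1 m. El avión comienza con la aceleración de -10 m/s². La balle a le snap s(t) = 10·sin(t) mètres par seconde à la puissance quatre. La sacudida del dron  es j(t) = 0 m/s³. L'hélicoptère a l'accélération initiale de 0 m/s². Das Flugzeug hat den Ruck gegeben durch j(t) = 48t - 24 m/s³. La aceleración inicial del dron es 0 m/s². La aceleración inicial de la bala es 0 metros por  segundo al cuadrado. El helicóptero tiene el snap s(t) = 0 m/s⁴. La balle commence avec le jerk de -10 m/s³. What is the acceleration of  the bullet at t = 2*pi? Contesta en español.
Necesitamos integrar nuestra ecuación del snap s(t) = 10·sin(t) 2 veces. Tomando ∫s(t)dt y aplicando j(0) = -10, encontramos j(t) = -10·cos(t). La antiderivada de la sacudida, con a(0) = 0, da la aceleración: a(t) = -10·sin(t). Tenemos la aceleración a(t) = -10·sin(t). Sustituyendo t = 2*pi: a(2*pi) = 0.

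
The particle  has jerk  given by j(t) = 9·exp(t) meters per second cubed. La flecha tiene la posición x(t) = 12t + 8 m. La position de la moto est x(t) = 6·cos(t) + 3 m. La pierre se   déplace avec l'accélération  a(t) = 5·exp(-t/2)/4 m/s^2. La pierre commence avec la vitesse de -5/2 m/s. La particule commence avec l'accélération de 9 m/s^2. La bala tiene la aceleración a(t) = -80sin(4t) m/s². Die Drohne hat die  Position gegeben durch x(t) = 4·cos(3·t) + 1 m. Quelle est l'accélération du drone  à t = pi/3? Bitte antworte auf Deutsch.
Ausgehend von der Position x(t) = 4·cos(3·t) + 1, nehmen wir 2 Ableitungen. Mit d/dt von x(t) finden wir v(t) = -12·sin(3·t). Durch Ableiten von der Geschwindigkeit erhalten wir die Beschleunigung: a(t) = -36·cos(3·t). Wir haben die Beschleunigung a(t) = -36·cos(3·t). Durch Einsetzen von t = pi/3: a(pi/3) = 36.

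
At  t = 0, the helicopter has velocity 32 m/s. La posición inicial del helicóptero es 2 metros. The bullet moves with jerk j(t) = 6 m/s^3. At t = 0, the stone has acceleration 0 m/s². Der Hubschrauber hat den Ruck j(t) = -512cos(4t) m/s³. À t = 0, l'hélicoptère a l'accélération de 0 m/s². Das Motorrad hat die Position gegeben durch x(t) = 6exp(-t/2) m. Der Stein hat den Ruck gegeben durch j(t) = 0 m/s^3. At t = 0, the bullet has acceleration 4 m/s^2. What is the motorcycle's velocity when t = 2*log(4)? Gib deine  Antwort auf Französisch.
Nous devons dériver notre équation de la position x(t) = 6·exp(-t/2) 1 fois. En dérivant la position, nous obtenons la vitesse: v(t) = -3·exp(-t/2). Nous avons la vitesse v(t) = -3·exp(-t/2). En substituant t = 2*log(4): v(2*log(4)) = -3/4.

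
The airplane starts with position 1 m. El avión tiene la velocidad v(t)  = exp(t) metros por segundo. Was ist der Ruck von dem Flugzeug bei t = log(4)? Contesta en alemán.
Wir müssen unsere Gleichung für die Geschwindigkeit v(t) = exp(t) 2-mal ableiten. Die Ableitung von der Geschwindigkeit ergibt die Beschleunigung: a(t) = exp(t). Mit d/dt von a(t) finden wir j(t) = exp(t). Mit j(t) = exp(t) und Einsetzen von t = log(4), finden wir j = 4.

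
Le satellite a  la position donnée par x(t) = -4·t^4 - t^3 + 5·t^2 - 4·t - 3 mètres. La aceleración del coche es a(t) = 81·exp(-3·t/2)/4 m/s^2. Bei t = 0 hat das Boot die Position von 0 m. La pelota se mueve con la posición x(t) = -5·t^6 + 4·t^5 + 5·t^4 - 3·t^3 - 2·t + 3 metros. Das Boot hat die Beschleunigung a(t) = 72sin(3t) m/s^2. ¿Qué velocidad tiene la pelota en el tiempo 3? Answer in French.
En partant de la position x(t) = -5·t^6 + 4·t^5 + 5·t^4 - 3·t^3 - 2·t + 3, nous prenons 1 dérivée. La dérivée de la position donne la vitesse: v(t) = -30·t^5 + 20·t^4 + 20·t^3 - 9·t^2 - 2. De l'équation de la vitesse v(t) = -30·t^5 + 20·t^4 + 20·t^3 - 9·t^2 - 2, nous substituons t = 3 pour obtenir v = -5213.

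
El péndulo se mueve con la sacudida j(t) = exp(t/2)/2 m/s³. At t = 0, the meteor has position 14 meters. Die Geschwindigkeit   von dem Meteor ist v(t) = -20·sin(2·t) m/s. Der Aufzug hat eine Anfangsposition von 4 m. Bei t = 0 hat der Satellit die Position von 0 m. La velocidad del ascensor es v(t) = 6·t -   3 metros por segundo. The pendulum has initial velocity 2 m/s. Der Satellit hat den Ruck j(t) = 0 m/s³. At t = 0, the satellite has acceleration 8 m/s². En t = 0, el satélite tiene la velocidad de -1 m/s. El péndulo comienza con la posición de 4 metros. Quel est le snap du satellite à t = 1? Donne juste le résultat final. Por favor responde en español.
En t = 1, s = 0.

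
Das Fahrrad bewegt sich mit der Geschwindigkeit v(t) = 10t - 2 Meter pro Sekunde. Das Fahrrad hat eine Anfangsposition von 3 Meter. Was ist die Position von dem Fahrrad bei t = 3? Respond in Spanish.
Partiendo de la velocidad v(t) = 10·t - 2, tomamos 1 antiderivada. La antiderivada de la velocidad, con x(0) = 3, da la posición: x(t) = 5·t^2 - 2·t + 3. De la ecuación de la posición x(t) = 5·t^2 - 2·t + 3, sustituimos t = 3 para obtener x = 42.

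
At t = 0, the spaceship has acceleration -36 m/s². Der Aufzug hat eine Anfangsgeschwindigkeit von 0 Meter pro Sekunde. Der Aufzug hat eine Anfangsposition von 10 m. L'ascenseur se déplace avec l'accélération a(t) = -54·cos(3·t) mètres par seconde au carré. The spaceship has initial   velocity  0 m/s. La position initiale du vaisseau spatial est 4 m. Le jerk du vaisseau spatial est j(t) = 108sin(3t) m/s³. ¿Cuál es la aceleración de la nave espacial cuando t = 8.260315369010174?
Necesitamos integrar nuestra ecuación de la sacudida j(t) = 108·sin(3·t) 1 vez. La antiderivada de la sacudida, con a(0) = -36, da la aceleración: a(t) = -36·cos(3·t). Usando a(t) = -36·cos(3·t) y sustituyendo t = 8.260315369010174, encontramos a = -33.7952036282808.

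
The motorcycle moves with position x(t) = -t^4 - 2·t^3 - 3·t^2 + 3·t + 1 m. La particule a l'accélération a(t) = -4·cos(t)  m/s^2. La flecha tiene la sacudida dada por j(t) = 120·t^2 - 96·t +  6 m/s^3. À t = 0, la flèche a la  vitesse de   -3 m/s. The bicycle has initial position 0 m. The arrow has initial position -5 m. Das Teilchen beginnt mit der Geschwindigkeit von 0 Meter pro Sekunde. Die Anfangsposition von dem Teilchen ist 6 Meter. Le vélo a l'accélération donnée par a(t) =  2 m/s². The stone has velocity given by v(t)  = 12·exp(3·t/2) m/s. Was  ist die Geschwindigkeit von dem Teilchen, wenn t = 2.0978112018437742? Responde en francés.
Pour résoudre ceci, nous devons prendre 1 intégrale de notre équation de l'accélération a(t) = -4·cos(t). L'intégrale de l'accélération, avec v(0) = 0, donne la vitesse: v(t) = -4·sin(t). Nous avons la vitesse v(t) = -4·sin(t). En substituant t = 2.0978112018437742: v(2.0978112018437742) = -3.45724921696985.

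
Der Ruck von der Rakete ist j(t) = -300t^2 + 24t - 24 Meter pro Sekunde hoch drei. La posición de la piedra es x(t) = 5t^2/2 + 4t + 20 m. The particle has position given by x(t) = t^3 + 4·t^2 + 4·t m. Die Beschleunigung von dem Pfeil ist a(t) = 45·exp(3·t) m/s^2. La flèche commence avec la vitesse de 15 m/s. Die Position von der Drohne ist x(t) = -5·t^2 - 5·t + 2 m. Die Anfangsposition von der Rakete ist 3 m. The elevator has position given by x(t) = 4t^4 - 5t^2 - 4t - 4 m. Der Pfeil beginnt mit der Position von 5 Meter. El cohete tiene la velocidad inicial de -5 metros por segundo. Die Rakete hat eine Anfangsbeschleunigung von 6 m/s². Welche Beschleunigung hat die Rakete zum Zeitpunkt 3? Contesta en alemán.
Ausgehend von dem Ruck j(t) = -300·t^2 + 24·t - 24, nehmen wir 1 Stammfunktion. Mit ∫j(t)dt und Anwendung von a(0) = 6, finden wir a(t) = -100·t^3 + 12·t^2 - 24·t + 6. Wir haben die Beschleunigung a(t) = -100·t^3 + 12·t^2 - 24·t + 6. Durch Einsetzen von t = 3: a(3) = -2658.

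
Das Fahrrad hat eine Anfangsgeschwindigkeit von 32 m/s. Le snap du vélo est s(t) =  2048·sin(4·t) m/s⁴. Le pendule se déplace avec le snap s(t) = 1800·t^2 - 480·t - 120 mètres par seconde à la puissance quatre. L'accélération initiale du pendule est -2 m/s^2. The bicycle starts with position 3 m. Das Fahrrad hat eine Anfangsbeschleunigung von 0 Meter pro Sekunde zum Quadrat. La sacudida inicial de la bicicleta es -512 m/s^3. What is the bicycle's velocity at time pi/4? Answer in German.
Um dies zu lösen, müssen wir 3 Integrale unserer Gleichung für den Snap s(t) = 2048·sin(4·t) finden. Das Integral von dem Snap ist der Ruck. Mit j(0) = -512 erhalten wir j(t) = -512·cos(4·t). Das Integral von dem Ruck ist die Beschleunigung. Mit a(0) = 0 erhalten wir a(t) = -128·sin(4·t). Mit ∫a(t)dt und Anwendung von v(0) = 32, finden wir v(t) = 32·cos(4·t). Mit v(t) = 32·cos(4·t) und Einsetzen von t = pi/4, finden wir v = -32.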